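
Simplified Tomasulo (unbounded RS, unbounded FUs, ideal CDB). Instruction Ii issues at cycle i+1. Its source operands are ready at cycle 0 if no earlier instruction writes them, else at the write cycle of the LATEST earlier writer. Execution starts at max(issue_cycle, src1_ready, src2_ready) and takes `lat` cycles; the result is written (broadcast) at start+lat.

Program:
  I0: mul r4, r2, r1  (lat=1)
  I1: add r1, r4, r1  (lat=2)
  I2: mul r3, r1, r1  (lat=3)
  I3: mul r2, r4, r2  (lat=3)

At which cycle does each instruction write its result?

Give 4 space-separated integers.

I0 mul r4: issue@1 deps=(None,None) exec_start@1 write@2
I1 add r1: issue@2 deps=(0,None) exec_start@2 write@4
I2 mul r3: issue@3 deps=(1,1) exec_start@4 write@7
I3 mul r2: issue@4 deps=(0,None) exec_start@4 write@7

Answer: 2 4 7 7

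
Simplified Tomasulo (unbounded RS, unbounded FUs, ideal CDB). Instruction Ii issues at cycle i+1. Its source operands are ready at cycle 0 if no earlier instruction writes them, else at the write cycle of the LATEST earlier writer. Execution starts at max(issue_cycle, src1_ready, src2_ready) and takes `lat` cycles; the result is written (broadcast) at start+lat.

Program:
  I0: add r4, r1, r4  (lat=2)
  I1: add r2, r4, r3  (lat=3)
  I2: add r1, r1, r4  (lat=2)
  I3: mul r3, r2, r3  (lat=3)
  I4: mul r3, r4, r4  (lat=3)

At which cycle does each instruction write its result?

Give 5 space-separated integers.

I0 add r4: issue@1 deps=(None,None) exec_start@1 write@3
I1 add r2: issue@2 deps=(0,None) exec_start@3 write@6
I2 add r1: issue@3 deps=(None,0) exec_start@3 write@5
I3 mul r3: issue@4 deps=(1,None) exec_start@6 write@9
I4 mul r3: issue@5 deps=(0,0) exec_start@5 write@8

Answer: 3 6 5 9 8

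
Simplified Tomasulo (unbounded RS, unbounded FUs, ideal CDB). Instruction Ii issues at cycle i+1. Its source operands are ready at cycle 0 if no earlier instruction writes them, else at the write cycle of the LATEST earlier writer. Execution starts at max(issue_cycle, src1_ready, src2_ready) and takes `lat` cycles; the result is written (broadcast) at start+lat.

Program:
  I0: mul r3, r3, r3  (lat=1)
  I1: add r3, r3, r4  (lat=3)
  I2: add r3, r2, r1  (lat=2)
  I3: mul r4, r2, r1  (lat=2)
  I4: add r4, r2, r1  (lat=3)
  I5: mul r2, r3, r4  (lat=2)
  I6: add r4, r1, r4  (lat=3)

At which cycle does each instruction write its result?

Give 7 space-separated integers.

Answer: 2 5 5 6 8 10 11

Derivation:
I0 mul r3: issue@1 deps=(None,None) exec_start@1 write@2
I1 add r3: issue@2 deps=(0,None) exec_start@2 write@5
I2 add r3: issue@3 deps=(None,None) exec_start@3 write@5
I3 mul r4: issue@4 deps=(None,None) exec_start@4 write@6
I4 add r4: issue@5 deps=(None,None) exec_start@5 write@8
I5 mul r2: issue@6 deps=(2,4) exec_start@8 write@10
I6 add r4: issue@7 deps=(None,4) exec_start@8 write@11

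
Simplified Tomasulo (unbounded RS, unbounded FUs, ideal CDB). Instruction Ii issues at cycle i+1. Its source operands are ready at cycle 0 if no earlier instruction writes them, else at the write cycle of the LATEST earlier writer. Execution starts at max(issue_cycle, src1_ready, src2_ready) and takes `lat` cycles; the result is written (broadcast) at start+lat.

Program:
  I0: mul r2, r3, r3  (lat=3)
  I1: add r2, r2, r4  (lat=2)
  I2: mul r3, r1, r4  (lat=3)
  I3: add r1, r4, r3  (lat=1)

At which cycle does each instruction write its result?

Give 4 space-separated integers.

I0 mul r2: issue@1 deps=(None,None) exec_start@1 write@4
I1 add r2: issue@2 deps=(0,None) exec_start@4 write@6
I2 mul r3: issue@3 deps=(None,None) exec_start@3 write@6
I3 add r1: issue@4 deps=(None,2) exec_start@6 write@7

Answer: 4 6 6 7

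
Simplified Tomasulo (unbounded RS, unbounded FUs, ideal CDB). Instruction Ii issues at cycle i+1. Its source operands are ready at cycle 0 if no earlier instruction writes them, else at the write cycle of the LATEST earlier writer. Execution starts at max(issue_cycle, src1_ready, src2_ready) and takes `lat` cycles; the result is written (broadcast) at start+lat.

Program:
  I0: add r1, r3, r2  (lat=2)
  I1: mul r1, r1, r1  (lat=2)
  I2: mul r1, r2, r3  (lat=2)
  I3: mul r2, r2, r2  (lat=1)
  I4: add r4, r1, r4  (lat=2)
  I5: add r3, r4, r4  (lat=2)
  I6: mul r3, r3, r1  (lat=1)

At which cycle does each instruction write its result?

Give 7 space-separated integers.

Answer: 3 5 5 5 7 9 10

Derivation:
I0 add r1: issue@1 deps=(None,None) exec_start@1 write@3
I1 mul r1: issue@2 deps=(0,0) exec_start@3 write@5
I2 mul r1: issue@3 deps=(None,None) exec_start@3 write@5
I3 mul r2: issue@4 deps=(None,None) exec_start@4 write@5
I4 add r4: issue@5 deps=(2,None) exec_start@5 write@7
I5 add r3: issue@6 deps=(4,4) exec_start@7 write@9
I6 mul r3: issue@7 deps=(5,2) exec_start@9 write@10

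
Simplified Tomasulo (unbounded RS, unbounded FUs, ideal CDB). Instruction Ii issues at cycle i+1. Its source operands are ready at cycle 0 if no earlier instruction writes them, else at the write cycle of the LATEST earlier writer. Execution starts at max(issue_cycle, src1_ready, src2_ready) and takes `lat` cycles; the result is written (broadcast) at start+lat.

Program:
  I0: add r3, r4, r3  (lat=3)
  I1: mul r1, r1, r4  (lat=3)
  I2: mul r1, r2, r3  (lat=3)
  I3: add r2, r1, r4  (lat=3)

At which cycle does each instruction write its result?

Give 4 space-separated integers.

Answer: 4 5 7 10

Derivation:
I0 add r3: issue@1 deps=(None,None) exec_start@1 write@4
I1 mul r1: issue@2 deps=(None,None) exec_start@2 write@5
I2 mul r1: issue@3 deps=(None,0) exec_start@4 write@7
I3 add r2: issue@4 deps=(2,None) exec_start@7 write@10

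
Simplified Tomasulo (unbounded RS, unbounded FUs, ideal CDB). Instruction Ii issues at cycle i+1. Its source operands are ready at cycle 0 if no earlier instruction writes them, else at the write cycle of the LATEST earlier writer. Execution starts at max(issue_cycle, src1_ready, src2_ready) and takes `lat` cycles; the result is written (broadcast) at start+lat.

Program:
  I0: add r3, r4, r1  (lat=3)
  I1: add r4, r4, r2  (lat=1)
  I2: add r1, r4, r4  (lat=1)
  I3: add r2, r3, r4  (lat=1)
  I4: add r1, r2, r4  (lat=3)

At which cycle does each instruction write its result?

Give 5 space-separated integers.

I0 add r3: issue@1 deps=(None,None) exec_start@1 write@4
I1 add r4: issue@2 deps=(None,None) exec_start@2 write@3
I2 add r1: issue@3 deps=(1,1) exec_start@3 write@4
I3 add r2: issue@4 deps=(0,1) exec_start@4 write@5
I4 add r1: issue@5 deps=(3,1) exec_start@5 write@8

Answer: 4 3 4 5 8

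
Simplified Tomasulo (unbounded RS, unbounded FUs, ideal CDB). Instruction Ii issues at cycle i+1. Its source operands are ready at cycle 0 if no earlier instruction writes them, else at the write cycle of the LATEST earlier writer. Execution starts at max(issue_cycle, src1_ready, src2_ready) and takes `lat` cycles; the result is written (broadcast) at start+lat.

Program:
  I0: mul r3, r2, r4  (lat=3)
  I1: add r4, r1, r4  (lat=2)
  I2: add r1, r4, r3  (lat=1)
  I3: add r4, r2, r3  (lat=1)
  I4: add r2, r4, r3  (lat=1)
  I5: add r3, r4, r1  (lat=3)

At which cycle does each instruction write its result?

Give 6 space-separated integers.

Answer: 4 4 5 5 6 9

Derivation:
I0 mul r3: issue@1 deps=(None,None) exec_start@1 write@4
I1 add r4: issue@2 deps=(None,None) exec_start@2 write@4
I2 add r1: issue@3 deps=(1,0) exec_start@4 write@5
I3 add r4: issue@4 deps=(None,0) exec_start@4 write@5
I4 add r2: issue@5 deps=(3,0) exec_start@5 write@6
I5 add r3: issue@6 deps=(3,2) exec_start@6 write@9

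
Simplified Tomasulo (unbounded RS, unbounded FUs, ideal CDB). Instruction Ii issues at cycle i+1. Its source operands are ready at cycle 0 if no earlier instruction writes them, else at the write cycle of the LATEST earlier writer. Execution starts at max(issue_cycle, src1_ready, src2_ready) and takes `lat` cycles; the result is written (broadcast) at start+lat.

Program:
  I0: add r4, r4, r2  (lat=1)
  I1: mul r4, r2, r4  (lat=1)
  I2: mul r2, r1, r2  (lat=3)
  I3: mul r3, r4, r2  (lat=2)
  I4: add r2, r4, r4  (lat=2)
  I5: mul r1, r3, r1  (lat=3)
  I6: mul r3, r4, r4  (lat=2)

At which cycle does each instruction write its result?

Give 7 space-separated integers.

I0 add r4: issue@1 deps=(None,None) exec_start@1 write@2
I1 mul r4: issue@2 deps=(None,0) exec_start@2 write@3
I2 mul r2: issue@3 deps=(None,None) exec_start@3 write@6
I3 mul r3: issue@4 deps=(1,2) exec_start@6 write@8
I4 add r2: issue@5 deps=(1,1) exec_start@5 write@7
I5 mul r1: issue@6 deps=(3,None) exec_start@8 write@11
I6 mul r3: issue@7 deps=(1,1) exec_start@7 write@9

Answer: 2 3 6 8 7 11 9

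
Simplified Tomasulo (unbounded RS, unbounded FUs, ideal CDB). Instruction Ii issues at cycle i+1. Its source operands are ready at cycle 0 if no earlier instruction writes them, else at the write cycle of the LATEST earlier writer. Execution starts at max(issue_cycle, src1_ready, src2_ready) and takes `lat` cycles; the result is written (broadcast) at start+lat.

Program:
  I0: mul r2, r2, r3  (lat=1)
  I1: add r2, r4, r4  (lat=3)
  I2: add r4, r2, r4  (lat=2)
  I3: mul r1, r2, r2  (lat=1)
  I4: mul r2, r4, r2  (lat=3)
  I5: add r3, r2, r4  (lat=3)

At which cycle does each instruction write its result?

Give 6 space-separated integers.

I0 mul r2: issue@1 deps=(None,None) exec_start@1 write@2
I1 add r2: issue@2 deps=(None,None) exec_start@2 write@5
I2 add r4: issue@3 deps=(1,None) exec_start@5 write@7
I3 mul r1: issue@4 deps=(1,1) exec_start@5 write@6
I4 mul r2: issue@5 deps=(2,1) exec_start@7 write@10
I5 add r3: issue@6 deps=(4,2) exec_start@10 write@13

Answer: 2 5 7 6 10 13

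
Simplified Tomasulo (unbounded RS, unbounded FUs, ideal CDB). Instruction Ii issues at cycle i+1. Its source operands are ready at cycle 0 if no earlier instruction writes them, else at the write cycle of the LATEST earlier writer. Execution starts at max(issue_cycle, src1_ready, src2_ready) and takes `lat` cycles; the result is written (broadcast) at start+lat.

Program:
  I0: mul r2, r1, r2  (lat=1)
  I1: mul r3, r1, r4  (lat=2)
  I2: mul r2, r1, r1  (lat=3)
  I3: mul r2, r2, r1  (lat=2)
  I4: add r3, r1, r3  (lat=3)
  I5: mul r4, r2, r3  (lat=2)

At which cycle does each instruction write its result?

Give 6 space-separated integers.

I0 mul r2: issue@1 deps=(None,None) exec_start@1 write@2
I1 mul r3: issue@2 deps=(None,None) exec_start@2 write@4
I2 mul r2: issue@3 deps=(None,None) exec_start@3 write@6
I3 mul r2: issue@4 deps=(2,None) exec_start@6 write@8
I4 add r3: issue@5 deps=(None,1) exec_start@5 write@8
I5 mul r4: issue@6 deps=(3,4) exec_start@8 write@10

Answer: 2 4 6 8 8 10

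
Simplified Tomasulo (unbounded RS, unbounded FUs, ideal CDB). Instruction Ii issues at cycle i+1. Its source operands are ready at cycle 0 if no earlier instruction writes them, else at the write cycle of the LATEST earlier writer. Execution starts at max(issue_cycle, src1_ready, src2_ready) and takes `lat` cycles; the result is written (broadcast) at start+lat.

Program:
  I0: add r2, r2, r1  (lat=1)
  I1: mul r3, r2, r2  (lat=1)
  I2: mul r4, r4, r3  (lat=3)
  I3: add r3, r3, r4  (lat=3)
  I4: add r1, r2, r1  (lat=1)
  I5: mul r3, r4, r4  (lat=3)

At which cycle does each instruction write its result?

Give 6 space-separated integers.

Answer: 2 3 6 9 6 9

Derivation:
I0 add r2: issue@1 deps=(None,None) exec_start@1 write@2
I1 mul r3: issue@2 deps=(0,0) exec_start@2 write@3
I2 mul r4: issue@3 deps=(None,1) exec_start@3 write@6
I3 add r3: issue@4 deps=(1,2) exec_start@6 write@9
I4 add r1: issue@5 deps=(0,None) exec_start@5 write@6
I5 mul r3: issue@6 deps=(2,2) exec_start@6 write@9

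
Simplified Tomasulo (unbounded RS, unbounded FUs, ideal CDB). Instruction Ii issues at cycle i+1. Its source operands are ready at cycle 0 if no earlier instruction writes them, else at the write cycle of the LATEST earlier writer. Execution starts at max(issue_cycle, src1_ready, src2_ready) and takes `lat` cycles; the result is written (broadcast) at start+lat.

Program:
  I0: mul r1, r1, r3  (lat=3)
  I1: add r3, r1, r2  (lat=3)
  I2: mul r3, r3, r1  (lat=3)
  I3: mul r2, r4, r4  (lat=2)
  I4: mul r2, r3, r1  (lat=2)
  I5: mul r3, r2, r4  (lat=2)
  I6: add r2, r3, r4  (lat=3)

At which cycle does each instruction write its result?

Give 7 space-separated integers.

I0 mul r1: issue@1 deps=(None,None) exec_start@1 write@4
I1 add r3: issue@2 deps=(0,None) exec_start@4 write@7
I2 mul r3: issue@3 deps=(1,0) exec_start@7 write@10
I3 mul r2: issue@4 deps=(None,None) exec_start@4 write@6
I4 mul r2: issue@5 deps=(2,0) exec_start@10 write@12
I5 mul r3: issue@6 deps=(4,None) exec_start@12 write@14
I6 add r2: issue@7 deps=(5,None) exec_start@14 write@17

Answer: 4 7 10 6 12 14 17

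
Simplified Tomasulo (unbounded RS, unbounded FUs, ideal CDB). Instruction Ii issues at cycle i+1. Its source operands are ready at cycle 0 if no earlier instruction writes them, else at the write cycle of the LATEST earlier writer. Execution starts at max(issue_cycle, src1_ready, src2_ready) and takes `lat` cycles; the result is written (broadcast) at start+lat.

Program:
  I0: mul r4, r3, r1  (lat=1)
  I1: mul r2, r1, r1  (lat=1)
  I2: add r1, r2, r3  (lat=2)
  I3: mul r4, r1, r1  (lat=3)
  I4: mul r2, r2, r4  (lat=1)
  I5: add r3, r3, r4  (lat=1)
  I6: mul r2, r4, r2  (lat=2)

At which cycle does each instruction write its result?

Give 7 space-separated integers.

I0 mul r4: issue@1 deps=(None,None) exec_start@1 write@2
I1 mul r2: issue@2 deps=(None,None) exec_start@2 write@3
I2 add r1: issue@3 deps=(1,None) exec_start@3 write@5
I3 mul r4: issue@4 deps=(2,2) exec_start@5 write@8
I4 mul r2: issue@5 deps=(1,3) exec_start@8 write@9
I5 add r3: issue@6 deps=(None,3) exec_start@8 write@9
I6 mul r2: issue@7 deps=(3,4) exec_start@9 write@11

Answer: 2 3 5 8 9 9 11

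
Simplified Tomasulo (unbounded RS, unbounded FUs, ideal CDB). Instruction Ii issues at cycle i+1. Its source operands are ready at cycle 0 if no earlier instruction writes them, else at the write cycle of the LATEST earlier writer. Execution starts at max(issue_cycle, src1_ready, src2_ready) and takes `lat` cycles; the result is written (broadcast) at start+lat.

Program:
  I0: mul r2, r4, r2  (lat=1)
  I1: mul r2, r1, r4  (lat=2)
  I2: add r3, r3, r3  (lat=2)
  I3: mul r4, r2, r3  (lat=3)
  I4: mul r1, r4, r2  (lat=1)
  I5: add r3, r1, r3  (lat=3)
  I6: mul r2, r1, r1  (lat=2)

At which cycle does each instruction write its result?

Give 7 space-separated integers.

I0 mul r2: issue@1 deps=(None,None) exec_start@1 write@2
I1 mul r2: issue@2 deps=(None,None) exec_start@2 write@4
I2 add r3: issue@3 deps=(None,None) exec_start@3 write@5
I3 mul r4: issue@4 deps=(1,2) exec_start@5 write@8
I4 mul r1: issue@5 deps=(3,1) exec_start@8 write@9
I5 add r3: issue@6 deps=(4,2) exec_start@9 write@12
I6 mul r2: issue@7 deps=(4,4) exec_start@9 write@11

Answer: 2 4 5 8 9 12 11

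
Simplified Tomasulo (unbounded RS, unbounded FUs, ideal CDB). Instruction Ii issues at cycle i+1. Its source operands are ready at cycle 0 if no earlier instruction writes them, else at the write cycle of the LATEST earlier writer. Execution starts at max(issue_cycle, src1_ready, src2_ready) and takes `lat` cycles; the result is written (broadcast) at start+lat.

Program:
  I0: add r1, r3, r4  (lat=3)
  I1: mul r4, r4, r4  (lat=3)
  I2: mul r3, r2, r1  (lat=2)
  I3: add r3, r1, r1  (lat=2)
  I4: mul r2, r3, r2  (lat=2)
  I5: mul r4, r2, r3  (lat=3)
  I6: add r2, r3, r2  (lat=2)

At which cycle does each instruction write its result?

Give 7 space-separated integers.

Answer: 4 5 6 6 8 11 10

Derivation:
I0 add r1: issue@1 deps=(None,None) exec_start@1 write@4
I1 mul r4: issue@2 deps=(None,None) exec_start@2 write@5
I2 mul r3: issue@3 deps=(None,0) exec_start@4 write@6
I3 add r3: issue@4 deps=(0,0) exec_start@4 write@6
I4 mul r2: issue@5 deps=(3,None) exec_start@6 write@8
I5 mul r4: issue@6 deps=(4,3) exec_start@8 write@11
I6 add r2: issue@7 deps=(3,4) exec_start@8 write@10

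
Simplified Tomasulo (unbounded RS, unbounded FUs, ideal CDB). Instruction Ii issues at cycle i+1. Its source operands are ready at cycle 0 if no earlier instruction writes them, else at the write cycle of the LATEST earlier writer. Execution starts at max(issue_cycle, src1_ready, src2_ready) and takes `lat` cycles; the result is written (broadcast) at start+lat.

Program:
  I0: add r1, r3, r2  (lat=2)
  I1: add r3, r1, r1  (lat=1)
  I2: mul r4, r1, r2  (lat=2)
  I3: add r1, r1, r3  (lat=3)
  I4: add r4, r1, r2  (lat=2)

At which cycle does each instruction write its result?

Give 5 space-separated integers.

I0 add r1: issue@1 deps=(None,None) exec_start@1 write@3
I1 add r3: issue@2 deps=(0,0) exec_start@3 write@4
I2 mul r4: issue@3 deps=(0,None) exec_start@3 write@5
I3 add r1: issue@4 deps=(0,1) exec_start@4 write@7
I4 add r4: issue@5 deps=(3,None) exec_start@7 write@9

Answer: 3 4 5 7 9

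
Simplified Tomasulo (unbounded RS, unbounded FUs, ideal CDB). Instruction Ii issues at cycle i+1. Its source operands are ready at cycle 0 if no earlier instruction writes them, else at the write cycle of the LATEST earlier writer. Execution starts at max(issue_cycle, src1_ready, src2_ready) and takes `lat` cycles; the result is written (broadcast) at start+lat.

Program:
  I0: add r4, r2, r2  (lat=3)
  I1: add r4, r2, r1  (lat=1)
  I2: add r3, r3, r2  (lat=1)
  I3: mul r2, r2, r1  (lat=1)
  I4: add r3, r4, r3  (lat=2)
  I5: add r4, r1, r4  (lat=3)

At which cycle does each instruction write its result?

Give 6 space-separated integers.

Answer: 4 3 4 5 7 9

Derivation:
I0 add r4: issue@1 deps=(None,None) exec_start@1 write@4
I1 add r4: issue@2 deps=(None,None) exec_start@2 write@3
I2 add r3: issue@3 deps=(None,None) exec_start@3 write@4
I3 mul r2: issue@4 deps=(None,None) exec_start@4 write@5
I4 add r3: issue@5 deps=(1,2) exec_start@5 write@7
I5 add r4: issue@6 deps=(None,1) exec_start@6 write@9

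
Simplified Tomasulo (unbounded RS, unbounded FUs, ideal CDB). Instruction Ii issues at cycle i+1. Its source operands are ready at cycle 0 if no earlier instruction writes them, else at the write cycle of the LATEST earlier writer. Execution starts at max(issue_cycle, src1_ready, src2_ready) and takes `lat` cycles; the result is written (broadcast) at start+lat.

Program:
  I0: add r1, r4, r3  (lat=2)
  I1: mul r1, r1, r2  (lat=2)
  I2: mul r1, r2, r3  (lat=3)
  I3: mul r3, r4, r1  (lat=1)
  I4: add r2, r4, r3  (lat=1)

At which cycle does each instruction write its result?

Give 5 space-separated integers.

Answer: 3 5 6 7 8

Derivation:
I0 add r1: issue@1 deps=(None,None) exec_start@1 write@3
I1 mul r1: issue@2 deps=(0,None) exec_start@3 write@5
I2 mul r1: issue@3 deps=(None,None) exec_start@3 write@6
I3 mul r3: issue@4 deps=(None,2) exec_start@6 write@7
I4 add r2: issue@5 deps=(None,3) exec_start@7 write@8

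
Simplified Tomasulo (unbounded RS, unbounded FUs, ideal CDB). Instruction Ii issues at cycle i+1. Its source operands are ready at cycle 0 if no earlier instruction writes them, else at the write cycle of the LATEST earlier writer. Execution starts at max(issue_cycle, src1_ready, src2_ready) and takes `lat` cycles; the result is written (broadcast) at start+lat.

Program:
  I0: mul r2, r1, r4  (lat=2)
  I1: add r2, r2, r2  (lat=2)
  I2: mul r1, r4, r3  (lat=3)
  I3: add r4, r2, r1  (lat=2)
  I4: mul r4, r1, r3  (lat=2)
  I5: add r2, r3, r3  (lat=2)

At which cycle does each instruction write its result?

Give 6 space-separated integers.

I0 mul r2: issue@1 deps=(None,None) exec_start@1 write@3
I1 add r2: issue@2 deps=(0,0) exec_start@3 write@5
I2 mul r1: issue@3 deps=(None,None) exec_start@3 write@6
I3 add r4: issue@4 deps=(1,2) exec_start@6 write@8
I4 mul r4: issue@5 deps=(2,None) exec_start@6 write@8
I5 add r2: issue@6 deps=(None,None) exec_start@6 write@8

Answer: 3 5 6 8 8 8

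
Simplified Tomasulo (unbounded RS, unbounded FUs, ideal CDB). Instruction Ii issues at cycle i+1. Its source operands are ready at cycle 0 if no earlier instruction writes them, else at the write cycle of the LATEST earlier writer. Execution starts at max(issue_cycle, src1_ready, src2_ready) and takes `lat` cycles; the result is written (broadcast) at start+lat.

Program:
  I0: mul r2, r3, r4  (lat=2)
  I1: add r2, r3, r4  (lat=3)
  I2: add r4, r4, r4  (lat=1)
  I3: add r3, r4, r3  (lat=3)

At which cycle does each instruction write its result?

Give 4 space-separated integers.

Answer: 3 5 4 7

Derivation:
I0 mul r2: issue@1 deps=(None,None) exec_start@1 write@3
I1 add r2: issue@2 deps=(None,None) exec_start@2 write@5
I2 add r4: issue@3 deps=(None,None) exec_start@3 write@4
I3 add r3: issue@4 deps=(2,None) exec_start@4 write@7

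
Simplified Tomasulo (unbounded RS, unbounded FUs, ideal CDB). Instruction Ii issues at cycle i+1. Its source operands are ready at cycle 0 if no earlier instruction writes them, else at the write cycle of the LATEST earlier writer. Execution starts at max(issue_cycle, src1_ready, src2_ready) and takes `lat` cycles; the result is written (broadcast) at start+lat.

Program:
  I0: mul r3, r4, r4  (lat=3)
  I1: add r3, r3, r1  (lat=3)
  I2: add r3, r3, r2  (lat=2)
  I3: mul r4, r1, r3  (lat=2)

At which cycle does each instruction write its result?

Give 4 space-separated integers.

I0 mul r3: issue@1 deps=(None,None) exec_start@1 write@4
I1 add r3: issue@2 deps=(0,None) exec_start@4 write@7
I2 add r3: issue@3 deps=(1,None) exec_start@7 write@9
I3 mul r4: issue@4 deps=(None,2) exec_start@9 write@11

Answer: 4 7 9 11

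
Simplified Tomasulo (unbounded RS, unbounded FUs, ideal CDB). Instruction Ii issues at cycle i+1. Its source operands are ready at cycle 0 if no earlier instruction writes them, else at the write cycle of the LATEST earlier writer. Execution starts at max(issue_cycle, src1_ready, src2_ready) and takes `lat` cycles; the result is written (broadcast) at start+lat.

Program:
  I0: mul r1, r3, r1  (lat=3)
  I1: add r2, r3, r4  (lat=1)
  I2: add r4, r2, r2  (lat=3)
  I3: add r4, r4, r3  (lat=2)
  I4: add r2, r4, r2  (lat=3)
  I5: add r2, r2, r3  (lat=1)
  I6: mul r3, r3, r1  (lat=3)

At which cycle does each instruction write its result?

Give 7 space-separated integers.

I0 mul r1: issue@1 deps=(None,None) exec_start@1 write@4
I1 add r2: issue@2 deps=(None,None) exec_start@2 write@3
I2 add r4: issue@3 deps=(1,1) exec_start@3 write@6
I3 add r4: issue@4 deps=(2,None) exec_start@6 write@8
I4 add r2: issue@5 deps=(3,1) exec_start@8 write@11
I5 add r2: issue@6 deps=(4,None) exec_start@11 write@12
I6 mul r3: issue@7 deps=(None,0) exec_start@7 write@10

Answer: 4 3 6 8 11 12 10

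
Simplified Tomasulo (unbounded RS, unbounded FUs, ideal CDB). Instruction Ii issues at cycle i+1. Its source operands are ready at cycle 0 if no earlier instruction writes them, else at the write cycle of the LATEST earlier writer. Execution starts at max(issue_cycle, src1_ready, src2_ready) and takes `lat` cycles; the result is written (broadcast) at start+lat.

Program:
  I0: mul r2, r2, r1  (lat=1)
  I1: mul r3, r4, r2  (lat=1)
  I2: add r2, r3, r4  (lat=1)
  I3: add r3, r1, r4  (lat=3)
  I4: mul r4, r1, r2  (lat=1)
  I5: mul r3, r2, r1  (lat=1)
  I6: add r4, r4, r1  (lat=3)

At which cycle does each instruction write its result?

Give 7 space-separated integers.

Answer: 2 3 4 7 6 7 10

Derivation:
I0 mul r2: issue@1 deps=(None,None) exec_start@1 write@2
I1 mul r3: issue@2 deps=(None,0) exec_start@2 write@3
I2 add r2: issue@3 deps=(1,None) exec_start@3 write@4
I3 add r3: issue@4 deps=(None,None) exec_start@4 write@7
I4 mul r4: issue@5 deps=(None,2) exec_start@5 write@6
I5 mul r3: issue@6 deps=(2,None) exec_start@6 write@7
I6 add r4: issue@7 deps=(4,None) exec_start@7 write@10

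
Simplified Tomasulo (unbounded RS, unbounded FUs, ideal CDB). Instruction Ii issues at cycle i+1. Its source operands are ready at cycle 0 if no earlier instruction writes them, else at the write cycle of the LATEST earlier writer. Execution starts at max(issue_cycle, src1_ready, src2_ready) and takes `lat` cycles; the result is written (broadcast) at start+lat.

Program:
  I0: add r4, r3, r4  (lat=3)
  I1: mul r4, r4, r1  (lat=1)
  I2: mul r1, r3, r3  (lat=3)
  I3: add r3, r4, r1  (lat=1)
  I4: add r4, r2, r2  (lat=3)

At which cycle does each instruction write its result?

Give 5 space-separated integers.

Answer: 4 5 6 7 8

Derivation:
I0 add r4: issue@1 deps=(None,None) exec_start@1 write@4
I1 mul r4: issue@2 deps=(0,None) exec_start@4 write@5
I2 mul r1: issue@3 deps=(None,None) exec_start@3 write@6
I3 add r3: issue@4 deps=(1,2) exec_start@6 write@7
I4 add r4: issue@5 deps=(None,None) exec_start@5 write@8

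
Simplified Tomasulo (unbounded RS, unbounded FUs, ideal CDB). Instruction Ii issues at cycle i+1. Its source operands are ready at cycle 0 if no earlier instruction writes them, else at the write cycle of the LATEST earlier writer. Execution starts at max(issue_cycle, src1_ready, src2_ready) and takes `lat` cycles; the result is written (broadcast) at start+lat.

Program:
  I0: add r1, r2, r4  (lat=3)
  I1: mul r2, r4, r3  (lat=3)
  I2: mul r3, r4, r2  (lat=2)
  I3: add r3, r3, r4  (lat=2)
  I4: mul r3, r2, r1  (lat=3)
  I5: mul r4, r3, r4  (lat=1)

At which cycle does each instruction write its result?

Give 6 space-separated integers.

Answer: 4 5 7 9 8 9

Derivation:
I0 add r1: issue@1 deps=(None,None) exec_start@1 write@4
I1 mul r2: issue@2 deps=(None,None) exec_start@2 write@5
I2 mul r3: issue@3 deps=(None,1) exec_start@5 write@7
I3 add r3: issue@4 deps=(2,None) exec_start@7 write@9
I4 mul r3: issue@5 deps=(1,0) exec_start@5 write@8
I5 mul r4: issue@6 deps=(4,None) exec_start@8 write@9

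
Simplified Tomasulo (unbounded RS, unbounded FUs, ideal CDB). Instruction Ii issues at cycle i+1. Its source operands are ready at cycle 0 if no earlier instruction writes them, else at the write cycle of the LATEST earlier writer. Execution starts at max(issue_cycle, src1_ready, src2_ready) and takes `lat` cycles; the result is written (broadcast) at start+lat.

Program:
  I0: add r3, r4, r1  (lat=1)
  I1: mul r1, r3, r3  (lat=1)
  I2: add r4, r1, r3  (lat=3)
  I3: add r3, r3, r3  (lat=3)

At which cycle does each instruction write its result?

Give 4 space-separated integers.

I0 add r3: issue@1 deps=(None,None) exec_start@1 write@2
I1 mul r1: issue@2 deps=(0,0) exec_start@2 write@3
I2 add r4: issue@3 deps=(1,0) exec_start@3 write@6
I3 add r3: issue@4 deps=(0,0) exec_start@4 write@7

Answer: 2 3 6 7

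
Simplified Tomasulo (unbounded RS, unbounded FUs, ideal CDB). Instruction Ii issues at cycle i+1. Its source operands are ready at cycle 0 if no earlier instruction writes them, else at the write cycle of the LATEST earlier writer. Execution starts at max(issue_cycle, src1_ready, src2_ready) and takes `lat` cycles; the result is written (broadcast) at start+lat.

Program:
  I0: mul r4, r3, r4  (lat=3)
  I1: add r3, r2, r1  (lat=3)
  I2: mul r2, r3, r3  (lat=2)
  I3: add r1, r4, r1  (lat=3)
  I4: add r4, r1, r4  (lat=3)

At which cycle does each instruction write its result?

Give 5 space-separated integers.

I0 mul r4: issue@1 deps=(None,None) exec_start@1 write@4
I1 add r3: issue@2 deps=(None,None) exec_start@2 write@5
I2 mul r2: issue@3 deps=(1,1) exec_start@5 write@7
I3 add r1: issue@4 deps=(0,None) exec_start@4 write@7
I4 add r4: issue@5 deps=(3,0) exec_start@7 write@10

Answer: 4 5 7 7 10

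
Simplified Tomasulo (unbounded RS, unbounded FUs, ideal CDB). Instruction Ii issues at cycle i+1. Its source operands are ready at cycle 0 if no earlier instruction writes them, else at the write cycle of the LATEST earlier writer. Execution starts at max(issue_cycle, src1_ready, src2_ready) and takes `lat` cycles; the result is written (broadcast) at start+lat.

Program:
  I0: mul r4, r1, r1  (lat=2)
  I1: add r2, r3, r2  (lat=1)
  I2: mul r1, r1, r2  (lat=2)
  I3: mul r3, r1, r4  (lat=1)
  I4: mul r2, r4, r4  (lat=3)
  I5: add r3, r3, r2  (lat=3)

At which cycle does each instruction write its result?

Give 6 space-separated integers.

I0 mul r4: issue@1 deps=(None,None) exec_start@1 write@3
I1 add r2: issue@2 deps=(None,None) exec_start@2 write@3
I2 mul r1: issue@3 deps=(None,1) exec_start@3 write@5
I3 mul r3: issue@4 deps=(2,0) exec_start@5 write@6
I4 mul r2: issue@5 deps=(0,0) exec_start@5 write@8
I5 add r3: issue@6 deps=(3,4) exec_start@8 write@11

Answer: 3 3 5 6 8 11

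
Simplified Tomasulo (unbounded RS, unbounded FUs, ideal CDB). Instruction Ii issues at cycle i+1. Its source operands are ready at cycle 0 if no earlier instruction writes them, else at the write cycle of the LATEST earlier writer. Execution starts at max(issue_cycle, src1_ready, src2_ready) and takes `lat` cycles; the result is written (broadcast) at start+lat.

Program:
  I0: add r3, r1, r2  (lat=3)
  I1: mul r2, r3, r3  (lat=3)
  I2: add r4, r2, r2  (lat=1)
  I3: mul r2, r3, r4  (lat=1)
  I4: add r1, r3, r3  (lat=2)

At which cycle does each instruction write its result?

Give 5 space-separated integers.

I0 add r3: issue@1 deps=(None,None) exec_start@1 write@4
I1 mul r2: issue@2 deps=(0,0) exec_start@4 write@7
I2 add r4: issue@3 deps=(1,1) exec_start@7 write@8
I3 mul r2: issue@4 deps=(0,2) exec_start@8 write@9
I4 add r1: issue@5 deps=(0,0) exec_start@5 write@7

Answer: 4 7 8 9 7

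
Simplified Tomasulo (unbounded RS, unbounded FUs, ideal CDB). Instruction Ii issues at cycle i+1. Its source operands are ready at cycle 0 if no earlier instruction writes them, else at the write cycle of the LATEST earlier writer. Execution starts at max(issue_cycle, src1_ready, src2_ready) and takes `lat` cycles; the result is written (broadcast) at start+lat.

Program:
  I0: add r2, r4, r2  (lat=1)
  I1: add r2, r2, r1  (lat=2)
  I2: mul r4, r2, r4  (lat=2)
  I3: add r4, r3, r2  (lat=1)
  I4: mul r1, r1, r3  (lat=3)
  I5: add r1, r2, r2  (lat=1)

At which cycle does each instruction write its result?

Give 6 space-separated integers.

Answer: 2 4 6 5 8 7

Derivation:
I0 add r2: issue@1 deps=(None,None) exec_start@1 write@2
I1 add r2: issue@2 deps=(0,None) exec_start@2 write@4
I2 mul r4: issue@3 deps=(1,None) exec_start@4 write@6
I3 add r4: issue@4 deps=(None,1) exec_start@4 write@5
I4 mul r1: issue@5 deps=(None,None) exec_start@5 write@8
I5 add r1: issue@6 deps=(1,1) exec_start@6 write@7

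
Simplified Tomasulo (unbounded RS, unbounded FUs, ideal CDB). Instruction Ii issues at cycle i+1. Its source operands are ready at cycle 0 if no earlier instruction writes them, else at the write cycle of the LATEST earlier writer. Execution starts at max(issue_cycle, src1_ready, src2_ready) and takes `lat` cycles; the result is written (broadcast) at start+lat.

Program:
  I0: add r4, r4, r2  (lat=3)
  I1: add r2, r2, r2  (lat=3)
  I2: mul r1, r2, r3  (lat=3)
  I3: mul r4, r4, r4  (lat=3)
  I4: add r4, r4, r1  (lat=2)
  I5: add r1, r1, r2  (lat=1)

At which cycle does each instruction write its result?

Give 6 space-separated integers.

I0 add r4: issue@1 deps=(None,None) exec_start@1 write@4
I1 add r2: issue@2 deps=(None,None) exec_start@2 write@5
I2 mul r1: issue@3 deps=(1,None) exec_start@5 write@8
I3 mul r4: issue@4 deps=(0,0) exec_start@4 write@7
I4 add r4: issue@5 deps=(3,2) exec_start@8 write@10
I5 add r1: issue@6 deps=(2,1) exec_start@8 write@9

Answer: 4 5 8 7 10 9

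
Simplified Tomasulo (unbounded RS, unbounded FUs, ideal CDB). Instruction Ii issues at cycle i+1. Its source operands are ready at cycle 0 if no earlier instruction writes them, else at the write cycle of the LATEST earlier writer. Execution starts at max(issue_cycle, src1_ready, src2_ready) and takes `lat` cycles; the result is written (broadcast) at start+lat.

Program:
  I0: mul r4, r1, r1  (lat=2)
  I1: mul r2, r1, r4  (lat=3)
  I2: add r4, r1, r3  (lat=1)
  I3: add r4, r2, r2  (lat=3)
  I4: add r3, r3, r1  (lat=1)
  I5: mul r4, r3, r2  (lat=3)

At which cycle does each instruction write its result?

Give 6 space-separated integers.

Answer: 3 6 4 9 6 9

Derivation:
I0 mul r4: issue@1 deps=(None,None) exec_start@1 write@3
I1 mul r2: issue@2 deps=(None,0) exec_start@3 write@6
I2 add r4: issue@3 deps=(None,None) exec_start@3 write@4
I3 add r4: issue@4 deps=(1,1) exec_start@6 write@9
I4 add r3: issue@5 deps=(None,None) exec_start@5 write@6
I5 mul r4: issue@6 deps=(4,1) exec_start@6 write@9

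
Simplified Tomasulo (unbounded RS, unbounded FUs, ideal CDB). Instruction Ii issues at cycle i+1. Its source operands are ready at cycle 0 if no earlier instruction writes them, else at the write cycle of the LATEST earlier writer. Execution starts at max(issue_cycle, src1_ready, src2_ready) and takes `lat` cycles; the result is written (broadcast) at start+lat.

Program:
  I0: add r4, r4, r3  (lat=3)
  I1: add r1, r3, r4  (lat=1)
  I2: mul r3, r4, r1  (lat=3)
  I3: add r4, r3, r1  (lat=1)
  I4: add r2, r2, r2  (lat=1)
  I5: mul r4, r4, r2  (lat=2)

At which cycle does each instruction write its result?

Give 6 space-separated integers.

I0 add r4: issue@1 deps=(None,None) exec_start@1 write@4
I1 add r1: issue@2 deps=(None,0) exec_start@4 write@5
I2 mul r3: issue@3 deps=(0,1) exec_start@5 write@8
I3 add r4: issue@4 deps=(2,1) exec_start@8 write@9
I4 add r2: issue@5 deps=(None,None) exec_start@5 write@6
I5 mul r4: issue@6 deps=(3,4) exec_start@9 write@11

Answer: 4 5 8 9 6 11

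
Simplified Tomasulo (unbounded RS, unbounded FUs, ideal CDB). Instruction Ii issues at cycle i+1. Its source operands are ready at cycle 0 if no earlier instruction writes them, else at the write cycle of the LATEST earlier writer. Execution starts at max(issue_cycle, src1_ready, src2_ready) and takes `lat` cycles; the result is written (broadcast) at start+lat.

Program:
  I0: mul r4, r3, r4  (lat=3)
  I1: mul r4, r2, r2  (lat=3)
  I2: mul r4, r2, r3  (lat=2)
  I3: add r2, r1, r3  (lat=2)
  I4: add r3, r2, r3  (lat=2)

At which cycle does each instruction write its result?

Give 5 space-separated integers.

I0 mul r4: issue@1 deps=(None,None) exec_start@1 write@4
I1 mul r4: issue@2 deps=(None,None) exec_start@2 write@5
I2 mul r4: issue@3 deps=(None,None) exec_start@3 write@5
I3 add r2: issue@4 deps=(None,None) exec_start@4 write@6
I4 add r3: issue@5 deps=(3,None) exec_start@6 write@8

Answer: 4 5 5 6 8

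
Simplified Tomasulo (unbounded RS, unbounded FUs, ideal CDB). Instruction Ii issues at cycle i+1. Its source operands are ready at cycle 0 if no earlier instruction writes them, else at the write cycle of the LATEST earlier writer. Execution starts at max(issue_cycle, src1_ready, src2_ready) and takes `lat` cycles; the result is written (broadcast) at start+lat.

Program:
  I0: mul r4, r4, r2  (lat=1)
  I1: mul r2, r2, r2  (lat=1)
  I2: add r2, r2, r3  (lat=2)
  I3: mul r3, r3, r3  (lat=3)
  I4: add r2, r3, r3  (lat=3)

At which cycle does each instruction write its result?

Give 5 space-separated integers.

Answer: 2 3 5 7 10

Derivation:
I0 mul r4: issue@1 deps=(None,None) exec_start@1 write@2
I1 mul r2: issue@2 deps=(None,None) exec_start@2 write@3
I2 add r2: issue@3 deps=(1,None) exec_start@3 write@5
I3 mul r3: issue@4 deps=(None,None) exec_start@4 write@7
I4 add r2: issue@5 deps=(3,3) exec_start@7 write@10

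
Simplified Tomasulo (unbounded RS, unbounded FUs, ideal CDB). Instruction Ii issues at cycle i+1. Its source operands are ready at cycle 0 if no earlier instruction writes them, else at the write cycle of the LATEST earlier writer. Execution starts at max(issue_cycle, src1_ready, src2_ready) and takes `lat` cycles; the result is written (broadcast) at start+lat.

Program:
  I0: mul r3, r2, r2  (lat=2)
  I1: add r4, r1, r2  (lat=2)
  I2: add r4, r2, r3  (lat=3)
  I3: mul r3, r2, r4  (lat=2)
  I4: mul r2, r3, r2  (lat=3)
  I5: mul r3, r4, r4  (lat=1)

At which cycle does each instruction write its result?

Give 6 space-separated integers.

Answer: 3 4 6 8 11 7

Derivation:
I0 mul r3: issue@1 deps=(None,None) exec_start@1 write@3
I1 add r4: issue@2 deps=(None,None) exec_start@2 write@4
I2 add r4: issue@3 deps=(None,0) exec_start@3 write@6
I3 mul r3: issue@4 deps=(None,2) exec_start@6 write@8
I4 mul r2: issue@5 deps=(3,None) exec_start@8 write@11
I5 mul r3: issue@6 deps=(2,2) exec_start@6 write@7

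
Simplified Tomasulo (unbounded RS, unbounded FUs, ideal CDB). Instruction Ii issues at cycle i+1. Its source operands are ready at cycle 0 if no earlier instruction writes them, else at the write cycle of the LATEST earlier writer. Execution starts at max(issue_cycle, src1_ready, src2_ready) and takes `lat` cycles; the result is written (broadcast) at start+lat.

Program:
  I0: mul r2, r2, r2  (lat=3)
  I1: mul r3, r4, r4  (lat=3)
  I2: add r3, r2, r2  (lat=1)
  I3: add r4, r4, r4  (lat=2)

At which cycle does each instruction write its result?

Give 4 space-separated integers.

I0 mul r2: issue@1 deps=(None,None) exec_start@1 write@4
I1 mul r3: issue@2 deps=(None,None) exec_start@2 write@5
I2 add r3: issue@3 deps=(0,0) exec_start@4 write@5
I3 add r4: issue@4 deps=(None,None) exec_start@4 write@6

Answer: 4 5 5 6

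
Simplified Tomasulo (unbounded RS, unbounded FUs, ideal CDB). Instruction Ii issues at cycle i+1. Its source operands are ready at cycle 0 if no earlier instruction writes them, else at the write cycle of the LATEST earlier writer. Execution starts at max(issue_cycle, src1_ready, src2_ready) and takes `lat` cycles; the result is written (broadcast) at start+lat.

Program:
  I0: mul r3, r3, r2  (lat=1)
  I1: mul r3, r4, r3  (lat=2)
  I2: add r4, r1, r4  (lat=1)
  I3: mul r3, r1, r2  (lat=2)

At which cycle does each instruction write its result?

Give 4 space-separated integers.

I0 mul r3: issue@1 deps=(None,None) exec_start@1 write@2
I1 mul r3: issue@2 deps=(None,0) exec_start@2 write@4
I2 add r4: issue@3 deps=(None,None) exec_start@3 write@4
I3 mul r3: issue@4 deps=(None,None) exec_start@4 write@6

Answer: 2 4 4 6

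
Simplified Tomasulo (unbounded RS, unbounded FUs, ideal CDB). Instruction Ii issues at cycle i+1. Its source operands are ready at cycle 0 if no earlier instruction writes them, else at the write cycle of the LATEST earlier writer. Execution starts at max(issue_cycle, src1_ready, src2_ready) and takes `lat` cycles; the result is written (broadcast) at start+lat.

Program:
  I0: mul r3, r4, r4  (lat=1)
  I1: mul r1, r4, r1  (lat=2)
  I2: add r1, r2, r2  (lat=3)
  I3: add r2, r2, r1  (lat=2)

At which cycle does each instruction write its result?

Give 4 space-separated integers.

I0 mul r3: issue@1 deps=(None,None) exec_start@1 write@2
I1 mul r1: issue@2 deps=(None,None) exec_start@2 write@4
I2 add r1: issue@3 deps=(None,None) exec_start@3 write@6
I3 add r2: issue@4 deps=(None,2) exec_start@6 write@8

Answer: 2 4 6 8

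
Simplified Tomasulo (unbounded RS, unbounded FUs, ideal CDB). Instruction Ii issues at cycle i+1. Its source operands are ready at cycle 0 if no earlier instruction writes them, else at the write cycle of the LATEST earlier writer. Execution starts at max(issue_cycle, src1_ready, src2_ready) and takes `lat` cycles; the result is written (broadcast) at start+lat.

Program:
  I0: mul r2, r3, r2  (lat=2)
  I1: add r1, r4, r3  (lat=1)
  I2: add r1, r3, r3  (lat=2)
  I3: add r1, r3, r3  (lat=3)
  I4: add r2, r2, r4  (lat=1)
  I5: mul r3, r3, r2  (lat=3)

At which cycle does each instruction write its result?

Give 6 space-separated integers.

I0 mul r2: issue@1 deps=(None,None) exec_start@1 write@3
I1 add r1: issue@2 deps=(None,None) exec_start@2 write@3
I2 add r1: issue@3 deps=(None,None) exec_start@3 write@5
I3 add r1: issue@4 deps=(None,None) exec_start@4 write@7
I4 add r2: issue@5 deps=(0,None) exec_start@5 write@6
I5 mul r3: issue@6 deps=(None,4) exec_start@6 write@9

Answer: 3 3 5 7 6 9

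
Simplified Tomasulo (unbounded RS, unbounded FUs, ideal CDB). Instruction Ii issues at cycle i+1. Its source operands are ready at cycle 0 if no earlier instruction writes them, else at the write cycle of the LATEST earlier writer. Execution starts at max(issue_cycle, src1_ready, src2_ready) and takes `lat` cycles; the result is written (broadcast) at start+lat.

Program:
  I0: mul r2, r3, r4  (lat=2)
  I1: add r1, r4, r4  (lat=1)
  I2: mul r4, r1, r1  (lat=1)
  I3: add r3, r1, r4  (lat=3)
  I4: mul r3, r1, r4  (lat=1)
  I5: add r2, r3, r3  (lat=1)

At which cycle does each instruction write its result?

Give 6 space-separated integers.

I0 mul r2: issue@1 deps=(None,None) exec_start@1 write@3
I1 add r1: issue@2 deps=(None,None) exec_start@2 write@3
I2 mul r4: issue@3 deps=(1,1) exec_start@3 write@4
I3 add r3: issue@4 deps=(1,2) exec_start@4 write@7
I4 mul r3: issue@5 deps=(1,2) exec_start@5 write@6
I5 add r2: issue@6 deps=(4,4) exec_start@6 write@7

Answer: 3 3 4 7 6 7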